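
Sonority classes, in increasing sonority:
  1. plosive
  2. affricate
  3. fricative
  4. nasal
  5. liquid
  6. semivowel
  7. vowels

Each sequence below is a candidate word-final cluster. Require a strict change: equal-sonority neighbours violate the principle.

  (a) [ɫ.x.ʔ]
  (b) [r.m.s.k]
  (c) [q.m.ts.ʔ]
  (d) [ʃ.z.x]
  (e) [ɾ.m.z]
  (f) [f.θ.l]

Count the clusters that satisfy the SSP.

3

(a) [ɫ.x.ʔ]: profile 5-3-1 — obeys.
(b) [r.m.s.k]: profile 5-4-3-1 — obeys.
(c) [q.m.ts.ʔ]: profile 1-4-2-1 — violates.
(d) [ʃ.z.x]: profile 3-3-3 — violates.
(e) [ɾ.m.z]: profile 5-4-3 — obeys.
(f) [f.θ.l]: profile 3-3-5 — violates.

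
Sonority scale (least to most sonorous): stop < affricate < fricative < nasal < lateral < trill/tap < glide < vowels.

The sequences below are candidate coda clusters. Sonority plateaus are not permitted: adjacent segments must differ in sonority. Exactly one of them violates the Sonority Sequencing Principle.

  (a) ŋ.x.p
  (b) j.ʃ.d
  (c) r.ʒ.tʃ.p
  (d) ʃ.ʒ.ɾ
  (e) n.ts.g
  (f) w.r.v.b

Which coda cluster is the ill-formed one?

(a) sonority 4-3-1: well-formed.
(b) sonority 7-3-1: well-formed.
(c) sonority 6-3-2-1: well-formed.
(d) sonority 3-3-6: ill-formed.
(e) sonority 4-2-1: well-formed.
(f) sonority 7-6-3-1: well-formed.

d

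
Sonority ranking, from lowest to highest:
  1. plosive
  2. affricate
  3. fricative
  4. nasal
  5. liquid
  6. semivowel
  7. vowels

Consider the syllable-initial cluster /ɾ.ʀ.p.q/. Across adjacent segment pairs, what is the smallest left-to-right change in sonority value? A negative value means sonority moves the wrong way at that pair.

-4

/ɾ/: liquid = 5.
/ʀ/: liquid = 5.
/p/: plosive = 1.
/q/: plosive = 1.
/ɾ/→/ʀ/: change +0.
/ʀ/→/p/: change -4.
/p/→/q/: change +0.
Minimum = -4.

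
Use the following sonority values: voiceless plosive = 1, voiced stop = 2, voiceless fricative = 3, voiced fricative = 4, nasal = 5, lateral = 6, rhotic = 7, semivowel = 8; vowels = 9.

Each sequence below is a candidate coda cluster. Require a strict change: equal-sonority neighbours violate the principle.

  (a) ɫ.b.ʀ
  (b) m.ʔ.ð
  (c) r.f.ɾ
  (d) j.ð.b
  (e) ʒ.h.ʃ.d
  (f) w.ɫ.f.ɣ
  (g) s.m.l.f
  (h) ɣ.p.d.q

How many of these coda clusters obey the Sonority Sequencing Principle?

(a) 6-2-7 → violates
(b) 5-1-4 → violates
(c) 7-3-7 → violates
(d) 8-4-2 → obeys
(e) 4-3-3-2 → violates
(f) 8-6-3-4 → violates
(g) 3-5-6-3 → violates
(h) 4-1-2-1 → violates

1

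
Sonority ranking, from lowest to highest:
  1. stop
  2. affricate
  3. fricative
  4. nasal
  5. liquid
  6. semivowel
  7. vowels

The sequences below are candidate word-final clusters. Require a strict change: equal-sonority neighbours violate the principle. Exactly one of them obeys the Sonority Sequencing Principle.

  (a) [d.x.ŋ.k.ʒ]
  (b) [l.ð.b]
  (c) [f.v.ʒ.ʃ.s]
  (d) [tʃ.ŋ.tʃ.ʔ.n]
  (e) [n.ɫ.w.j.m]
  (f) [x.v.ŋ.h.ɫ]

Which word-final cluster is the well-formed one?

b

(a) sonority 1-3-4-1-3: ill-formed.
(b) sonority 5-3-1: well-formed.
(c) sonority 3-3-3-3-3: ill-formed.
(d) sonority 2-4-2-1-4: ill-formed.
(e) sonority 4-5-6-6-4: ill-formed.
(f) sonority 3-3-4-3-5: ill-formed.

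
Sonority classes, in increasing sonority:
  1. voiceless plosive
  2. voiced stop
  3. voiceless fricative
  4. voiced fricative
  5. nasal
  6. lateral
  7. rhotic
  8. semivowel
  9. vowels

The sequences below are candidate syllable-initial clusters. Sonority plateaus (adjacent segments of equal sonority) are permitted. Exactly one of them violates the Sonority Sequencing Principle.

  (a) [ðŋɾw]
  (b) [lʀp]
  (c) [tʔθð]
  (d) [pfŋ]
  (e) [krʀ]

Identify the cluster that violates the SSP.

(a) sonority 4-5-7-8: well-formed.
(b) sonority 6-7-1: ill-formed.
(c) sonority 1-1-3-4: well-formed.
(d) sonority 1-3-5: well-formed.
(e) sonority 1-7-7: well-formed.

b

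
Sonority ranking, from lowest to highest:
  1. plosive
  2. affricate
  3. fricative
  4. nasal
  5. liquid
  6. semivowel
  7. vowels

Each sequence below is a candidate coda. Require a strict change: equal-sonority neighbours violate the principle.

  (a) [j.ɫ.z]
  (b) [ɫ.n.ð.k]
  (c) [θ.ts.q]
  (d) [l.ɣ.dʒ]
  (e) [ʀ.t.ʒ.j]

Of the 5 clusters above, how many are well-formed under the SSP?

4

(a) 6-5-3 → obeys
(b) 5-4-3-1 → obeys
(c) 3-2-1 → obeys
(d) 5-3-2 → obeys
(e) 5-1-3-6 → violates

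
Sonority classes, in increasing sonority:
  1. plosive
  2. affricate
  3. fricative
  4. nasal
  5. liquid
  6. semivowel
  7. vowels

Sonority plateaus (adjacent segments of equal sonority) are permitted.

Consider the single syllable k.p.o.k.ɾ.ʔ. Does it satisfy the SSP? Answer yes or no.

no

Onset: /k/ is a plosive (sonority 1), /p/ is a plosive (sonority 1); then the nucleus /o/ (sonority 7).
Onset profile 1-1-7 — rises to the nucleus.
Coda: /k/ is a plosive (sonority 1), /ɾ/ is a liquid (sonority 5), /ʔ/ is a plosive (sonority 1).
Coda profile 7-1-5-1 — does not fall throughout.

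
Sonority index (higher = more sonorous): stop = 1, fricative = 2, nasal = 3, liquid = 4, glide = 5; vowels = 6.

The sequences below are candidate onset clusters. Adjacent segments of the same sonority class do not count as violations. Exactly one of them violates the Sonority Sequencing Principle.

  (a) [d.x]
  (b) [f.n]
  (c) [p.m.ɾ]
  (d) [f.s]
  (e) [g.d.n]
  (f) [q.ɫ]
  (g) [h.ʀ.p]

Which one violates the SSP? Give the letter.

(a) [d.x]: profile 1-2 — obeys.
(b) [f.n]: profile 2-3 — obeys.
(c) [p.m.ɾ]: profile 1-3-4 — obeys.
(d) [f.s]: profile 2-2 — obeys.
(e) [g.d.n]: profile 1-1-3 — obeys.
(f) [q.ɫ]: profile 1-4 — obeys.
(g) [h.ʀ.p]: profile 2-4-1 — violates.

g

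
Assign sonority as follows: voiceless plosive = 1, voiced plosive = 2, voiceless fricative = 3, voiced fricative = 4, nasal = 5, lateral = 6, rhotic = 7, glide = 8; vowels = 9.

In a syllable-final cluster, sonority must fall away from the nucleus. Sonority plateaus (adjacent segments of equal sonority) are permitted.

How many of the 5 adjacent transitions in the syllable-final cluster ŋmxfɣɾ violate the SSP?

/ŋ/ — nasal, sonority 5.
/m/ — nasal, sonority 5.
/x/ — voiceless fricative, sonority 3.
/f/ — voiceless fricative, sonority 3.
/ɣ/ — voiced fricative, sonority 4.
/ɾ/ — rhotic, sonority 7.
/ŋ/→/m/: 5→5 (plateau, allowed) — ok.
/m/→/x/: 5→3 (falls) — ok.
/x/→/f/: 3→3 (plateau, allowed) — ok.
/f/→/ɣ/: 3→4 (does not fall) — violation.
/ɣ/→/ɾ/: 4→7 (does not fall) — violation.

2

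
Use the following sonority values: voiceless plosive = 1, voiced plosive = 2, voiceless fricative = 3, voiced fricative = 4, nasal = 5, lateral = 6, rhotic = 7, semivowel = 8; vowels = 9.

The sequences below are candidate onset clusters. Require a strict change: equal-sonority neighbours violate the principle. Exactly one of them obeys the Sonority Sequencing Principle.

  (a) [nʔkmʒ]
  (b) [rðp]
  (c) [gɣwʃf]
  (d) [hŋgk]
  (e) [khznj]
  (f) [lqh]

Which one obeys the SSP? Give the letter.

e

(a) [nʔkmʒ]: profile 5-1-1-5-4 — violates.
(b) [rðp]: profile 7-4-1 — violates.
(c) [gɣwʃf]: profile 2-4-8-3-3 — violates.
(d) [hŋgk]: profile 3-5-2-1 — violates.
(e) [khznj]: profile 1-3-4-5-8 — obeys.
(f) [lqh]: profile 6-1-3 — violates.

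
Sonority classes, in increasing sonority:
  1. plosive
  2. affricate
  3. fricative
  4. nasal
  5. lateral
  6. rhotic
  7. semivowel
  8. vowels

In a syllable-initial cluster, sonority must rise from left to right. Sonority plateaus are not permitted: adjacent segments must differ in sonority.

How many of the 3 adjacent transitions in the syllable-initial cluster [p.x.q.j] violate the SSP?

1

/p/ is a plosive (sonority 1).
/x/ is a fricative (sonority 3).
/q/ is a plosive (sonority 1).
/j/ is a semivowel (sonority 7).
/p/→/x/: 1→3 (rises) — ok.
/x/→/q/: 3→1 (does not rise) — violation.
/q/→/j/: 1→7 (rises) — ok.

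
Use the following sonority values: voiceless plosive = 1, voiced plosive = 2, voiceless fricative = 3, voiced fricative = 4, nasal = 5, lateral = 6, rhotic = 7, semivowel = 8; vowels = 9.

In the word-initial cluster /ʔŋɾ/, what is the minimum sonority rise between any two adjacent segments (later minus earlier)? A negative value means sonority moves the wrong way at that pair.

2

/ʔ/: voiceless plosive = 1.
/ŋ/: nasal = 5.
/ɾ/: rhotic = 7.
/ʔ/→/ŋ/: change +4.
/ŋ/→/ɾ/: change +2.
Minimum = 2.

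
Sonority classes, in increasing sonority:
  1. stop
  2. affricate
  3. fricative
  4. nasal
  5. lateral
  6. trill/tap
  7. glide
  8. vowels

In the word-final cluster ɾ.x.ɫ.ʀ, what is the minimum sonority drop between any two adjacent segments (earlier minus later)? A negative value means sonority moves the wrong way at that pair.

/ɾ/ is a trill/tap (sonority 6).
/x/ is a fricative (sonority 3).
/ɫ/ is a lateral (sonority 5).
/ʀ/ is a trill/tap (sonority 6).
/ɾ/→/x/: change +3.
/x/→/ɫ/: change -2.
/ɫ/→/ʀ/: change -1.
Minimum = -2.

-2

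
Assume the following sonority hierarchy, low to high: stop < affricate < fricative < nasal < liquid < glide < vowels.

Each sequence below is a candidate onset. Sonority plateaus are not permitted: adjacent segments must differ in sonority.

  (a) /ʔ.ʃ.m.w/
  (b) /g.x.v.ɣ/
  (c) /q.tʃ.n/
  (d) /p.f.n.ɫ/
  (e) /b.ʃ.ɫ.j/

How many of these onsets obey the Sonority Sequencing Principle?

(a) 1-3-4-6 → obeys
(b) 1-3-3-3 → violates
(c) 1-2-4 → obeys
(d) 1-3-4-5 → obeys
(e) 1-3-5-6 → obeys

4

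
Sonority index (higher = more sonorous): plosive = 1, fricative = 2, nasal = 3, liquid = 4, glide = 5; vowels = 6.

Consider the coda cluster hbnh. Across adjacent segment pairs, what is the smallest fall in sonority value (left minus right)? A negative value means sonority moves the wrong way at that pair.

/h/ — fricative, sonority 2.
/b/ — plosive, sonority 1.
/n/ — nasal, sonority 3.
/h/ — fricative, sonority 2.
/h/→/b/: change +1.
/b/→/n/: change -2.
/n/→/h/: change +1.
Minimum = -2.

-2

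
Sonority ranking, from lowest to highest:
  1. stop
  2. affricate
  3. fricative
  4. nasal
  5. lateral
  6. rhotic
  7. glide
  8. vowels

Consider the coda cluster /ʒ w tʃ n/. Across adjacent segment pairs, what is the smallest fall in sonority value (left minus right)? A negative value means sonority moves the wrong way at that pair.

/ʒ/ — fricative, sonority 3.
/w/ — glide, sonority 7.
/tʃ/ — affricate, sonority 2.
/n/ — nasal, sonority 4.
/ʒ/→/w/: change -4.
/w/→/tʃ/: change +5.
/tʃ/→/n/: change -2.
Minimum = -4.

-4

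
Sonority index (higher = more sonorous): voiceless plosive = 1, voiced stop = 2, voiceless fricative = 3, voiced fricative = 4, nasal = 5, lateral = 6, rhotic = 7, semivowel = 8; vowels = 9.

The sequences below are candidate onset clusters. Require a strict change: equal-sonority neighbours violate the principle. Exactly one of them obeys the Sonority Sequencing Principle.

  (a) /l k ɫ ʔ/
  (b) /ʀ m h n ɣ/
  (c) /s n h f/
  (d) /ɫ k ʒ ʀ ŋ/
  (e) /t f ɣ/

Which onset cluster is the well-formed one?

(a) 6-1-6-1 → violates
(b) 7-5-3-5-4 → violates
(c) 3-5-3-3 → violates
(d) 6-1-4-7-5 → violates
(e) 1-3-4 → obeys

e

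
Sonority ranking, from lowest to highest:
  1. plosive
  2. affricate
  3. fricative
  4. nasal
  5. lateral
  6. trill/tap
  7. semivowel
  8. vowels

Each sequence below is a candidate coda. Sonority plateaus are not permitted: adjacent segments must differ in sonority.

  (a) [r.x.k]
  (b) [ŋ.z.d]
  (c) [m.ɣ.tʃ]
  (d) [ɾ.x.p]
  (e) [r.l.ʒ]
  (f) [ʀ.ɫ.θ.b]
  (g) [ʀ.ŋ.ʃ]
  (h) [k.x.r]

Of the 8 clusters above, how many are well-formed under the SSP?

7

(a) [r.x.k]: profile 6-3-1 — obeys.
(b) [ŋ.z.d]: profile 4-3-1 — obeys.
(c) [m.ɣ.tʃ]: profile 4-3-2 — obeys.
(d) [ɾ.x.p]: profile 6-3-1 — obeys.
(e) [r.l.ʒ]: profile 6-5-3 — obeys.
(f) [ʀ.ɫ.θ.b]: profile 6-5-3-1 — obeys.
(g) [ʀ.ŋ.ʃ]: profile 6-4-3 — obeys.
(h) [k.x.r]: profile 1-3-6 — violates.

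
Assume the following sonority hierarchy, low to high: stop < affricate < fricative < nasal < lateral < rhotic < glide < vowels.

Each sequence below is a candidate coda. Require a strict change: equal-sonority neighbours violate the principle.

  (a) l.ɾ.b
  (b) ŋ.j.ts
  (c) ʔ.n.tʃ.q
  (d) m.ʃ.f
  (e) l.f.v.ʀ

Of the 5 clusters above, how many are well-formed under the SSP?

(a) l.ɾ.b: profile 5-6-1 — violates.
(b) ŋ.j.ts: profile 4-7-2 — violates.
(c) ʔ.n.tʃ.q: profile 1-4-2-1 — violates.
(d) m.ʃ.f: profile 4-3-3 — violates.
(e) l.f.v.ʀ: profile 5-3-3-6 — violates.

0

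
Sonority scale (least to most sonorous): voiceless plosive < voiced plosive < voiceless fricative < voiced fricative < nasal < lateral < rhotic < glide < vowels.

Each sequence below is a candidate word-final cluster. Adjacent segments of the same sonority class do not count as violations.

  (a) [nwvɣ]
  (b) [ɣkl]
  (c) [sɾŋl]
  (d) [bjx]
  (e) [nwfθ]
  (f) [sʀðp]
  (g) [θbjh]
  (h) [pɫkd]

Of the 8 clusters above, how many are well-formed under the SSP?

(a) 5-8-4-4 → violates
(b) 4-1-6 → violates
(c) 3-7-5-6 → violates
(d) 2-8-3 → violates
(e) 5-8-3-3 → violates
(f) 3-7-4-1 → violates
(g) 3-2-8-3 → violates
(h) 1-6-1-2 → violates

0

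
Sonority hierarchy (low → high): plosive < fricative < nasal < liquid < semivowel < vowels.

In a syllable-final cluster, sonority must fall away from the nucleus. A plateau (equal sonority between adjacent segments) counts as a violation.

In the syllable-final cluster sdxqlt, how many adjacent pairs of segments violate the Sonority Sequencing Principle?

/s/: fricative = 2.
/d/: plosive = 1.
/x/: fricative = 2.
/q/: plosive = 1.
/l/: liquid = 4.
/t/: plosive = 1.
/s/→/d/: 2→1 (falls) — ok.
/d/→/x/: 1→2 (does not fall) — violation.
/x/→/q/: 2→1 (falls) — ok.
/q/→/l/: 1→4 (does not fall) — violation.
/l/→/t/: 4→1 (falls) — ok.

2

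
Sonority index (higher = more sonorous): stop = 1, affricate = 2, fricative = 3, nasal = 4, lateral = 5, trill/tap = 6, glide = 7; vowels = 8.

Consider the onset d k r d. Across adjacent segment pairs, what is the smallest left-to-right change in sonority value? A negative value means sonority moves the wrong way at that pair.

/d/: stop = 1.
/k/: stop = 1.
/r/: trill/tap = 6.
/d/: stop = 1.
/d/→/k/: change +0.
/k/→/r/: change +5.
/r/→/d/: change -5.
Minimum = -5.

-5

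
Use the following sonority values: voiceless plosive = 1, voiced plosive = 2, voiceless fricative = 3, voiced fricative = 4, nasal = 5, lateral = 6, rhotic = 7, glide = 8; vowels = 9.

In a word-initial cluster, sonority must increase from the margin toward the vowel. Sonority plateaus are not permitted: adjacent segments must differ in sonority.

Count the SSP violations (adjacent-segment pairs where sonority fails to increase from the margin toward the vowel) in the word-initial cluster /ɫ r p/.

/ɫ/ is a lateral (sonority 6).
/r/ is a rhotic (sonority 7).
/p/ is a voiceless plosive (sonority 1).
/ɫ/→/r/: 6→7 (rises) — ok.
/r/→/p/: 7→1 (does not rise) — violation.

1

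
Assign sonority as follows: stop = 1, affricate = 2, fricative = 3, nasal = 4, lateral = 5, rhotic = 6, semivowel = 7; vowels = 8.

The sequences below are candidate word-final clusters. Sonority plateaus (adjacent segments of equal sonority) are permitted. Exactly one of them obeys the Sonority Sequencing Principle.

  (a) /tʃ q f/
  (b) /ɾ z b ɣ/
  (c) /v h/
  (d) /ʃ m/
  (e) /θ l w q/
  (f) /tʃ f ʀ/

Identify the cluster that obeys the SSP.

c

(a) 2-1-3 → violates
(b) 6-3-1-3 → violates
(c) 3-3 → obeys
(d) 3-4 → violates
(e) 3-5-7-1 → violates
(f) 2-3-6 → violates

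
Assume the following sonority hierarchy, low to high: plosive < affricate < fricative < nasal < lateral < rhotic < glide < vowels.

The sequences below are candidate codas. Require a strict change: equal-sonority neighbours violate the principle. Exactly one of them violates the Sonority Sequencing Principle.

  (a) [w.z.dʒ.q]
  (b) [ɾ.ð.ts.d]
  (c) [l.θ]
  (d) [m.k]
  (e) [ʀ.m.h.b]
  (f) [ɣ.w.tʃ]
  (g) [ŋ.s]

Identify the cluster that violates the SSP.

f

(a) 7-3-2-1 → obeys
(b) 6-3-2-1 → obeys
(c) 5-3 → obeys
(d) 4-1 → obeys
(e) 6-4-3-1 → obeys
(f) 3-7-2 → violates
(g) 4-3 → obeys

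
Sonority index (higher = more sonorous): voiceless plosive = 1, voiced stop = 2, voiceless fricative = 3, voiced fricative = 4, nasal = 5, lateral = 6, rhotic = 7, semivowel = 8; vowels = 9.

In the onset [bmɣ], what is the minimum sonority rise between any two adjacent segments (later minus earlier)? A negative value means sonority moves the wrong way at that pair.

/b/ — voiced stop, sonority 2.
/m/ — nasal, sonority 5.
/ɣ/ — voiced fricative, sonority 4.
/b/→/m/: change +3.
/m/→/ɣ/: change -1.
Minimum = -1.

-1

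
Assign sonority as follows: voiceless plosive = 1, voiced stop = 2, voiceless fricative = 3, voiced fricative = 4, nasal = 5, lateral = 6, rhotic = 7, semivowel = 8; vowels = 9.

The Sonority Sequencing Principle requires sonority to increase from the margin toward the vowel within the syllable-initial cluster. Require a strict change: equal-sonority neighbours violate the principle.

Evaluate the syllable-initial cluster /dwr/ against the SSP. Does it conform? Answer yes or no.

no

/d/ — voiced stop, sonority 2.
/w/ — semivowel, sonority 8.
/r/ — rhotic, sonority 7.
The profile is 2-8-7. Between /w/ (8) and /r/ (7) sonority does not rise, so the cluster violates the SSP.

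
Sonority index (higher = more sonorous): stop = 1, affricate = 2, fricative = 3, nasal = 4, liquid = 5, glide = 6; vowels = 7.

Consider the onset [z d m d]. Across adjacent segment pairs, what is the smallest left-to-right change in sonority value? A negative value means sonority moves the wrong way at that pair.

-3

/z/: fricative = 3.
/d/: stop = 1.
/m/: nasal = 4.
/d/: stop = 1.
/z/→/d/: change -2.
/d/→/m/: change +3.
/m/→/d/: change -3.
Minimum = -3.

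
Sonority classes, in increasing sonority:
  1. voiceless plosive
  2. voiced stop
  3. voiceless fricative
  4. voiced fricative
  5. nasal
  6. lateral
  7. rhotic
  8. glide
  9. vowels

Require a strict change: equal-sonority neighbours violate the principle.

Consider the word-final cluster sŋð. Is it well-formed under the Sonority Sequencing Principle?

/s/: voiceless fricative = 3.
/ŋ/: nasal = 5.
/ð/: voiced fricative = 4.
The profile is 3-5-4. Between /s/ (3) and /ŋ/ (5) sonority does not fall, so the cluster violates the SSP.

no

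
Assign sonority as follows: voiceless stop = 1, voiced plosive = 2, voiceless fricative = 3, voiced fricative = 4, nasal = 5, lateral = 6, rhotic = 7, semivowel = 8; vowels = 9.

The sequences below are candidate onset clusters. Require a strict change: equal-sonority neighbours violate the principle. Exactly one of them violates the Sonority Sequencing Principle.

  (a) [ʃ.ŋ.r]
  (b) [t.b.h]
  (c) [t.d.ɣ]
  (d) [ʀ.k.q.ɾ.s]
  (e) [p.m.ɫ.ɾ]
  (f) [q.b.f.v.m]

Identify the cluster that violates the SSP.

(a) [ʃ.ŋ.r]: profile 3-5-7 — obeys.
(b) [t.b.h]: profile 1-2-3 — obeys.
(c) [t.d.ɣ]: profile 1-2-4 — obeys.
(d) [ʀ.k.q.ɾ.s]: profile 7-1-1-7-3 — violates.
(e) [p.m.ɫ.ɾ]: profile 1-5-6-7 — obeys.
(f) [q.b.f.v.m]: profile 1-2-3-4-5 — obeys.

d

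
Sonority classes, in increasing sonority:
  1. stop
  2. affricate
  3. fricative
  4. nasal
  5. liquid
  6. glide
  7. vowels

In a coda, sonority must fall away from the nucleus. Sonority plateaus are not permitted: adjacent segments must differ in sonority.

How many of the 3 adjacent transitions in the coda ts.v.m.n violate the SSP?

3

/ts/ is an affricate (sonority 2).
/v/ is a fricative (sonority 3).
/m/ is a nasal (sonority 4).
/n/ is a nasal (sonority 4).
/ts/→/v/: 2→3 (does not fall) — violation.
/v/→/m/: 3→4 (does not fall) — violation.
/m/→/n/: 4→4 (plateau) — violation.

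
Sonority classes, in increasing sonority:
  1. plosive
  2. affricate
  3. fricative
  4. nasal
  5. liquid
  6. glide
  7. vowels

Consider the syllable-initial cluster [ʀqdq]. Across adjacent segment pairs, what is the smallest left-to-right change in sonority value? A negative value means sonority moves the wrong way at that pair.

/ʀ/ — liquid, sonority 5.
/q/ — plosive, sonority 1.
/d/ — plosive, sonority 1.
/q/ — plosive, sonority 1.
/ʀ/→/q/: change -4.
/q/→/d/: change +0.
/d/→/q/: change +0.
Minimum = -4.

-4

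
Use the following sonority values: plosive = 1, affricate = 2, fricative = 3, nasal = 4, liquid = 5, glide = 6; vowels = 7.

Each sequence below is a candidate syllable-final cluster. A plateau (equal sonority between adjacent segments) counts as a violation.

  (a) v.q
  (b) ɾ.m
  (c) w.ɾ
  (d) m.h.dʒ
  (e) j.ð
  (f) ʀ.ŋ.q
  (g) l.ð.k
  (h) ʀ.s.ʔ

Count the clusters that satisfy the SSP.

(a) v.q: profile 3-1 — obeys.
(b) ɾ.m: profile 5-4 — obeys.
(c) w.ɾ: profile 6-5 — obeys.
(d) m.h.dʒ: profile 4-3-2 — obeys.
(e) j.ð: profile 6-3 — obeys.
(f) ʀ.ŋ.q: profile 5-4-1 — obeys.
(g) l.ð.k: profile 5-3-1 — obeys.
(h) ʀ.s.ʔ: profile 5-3-1 — obeys.

8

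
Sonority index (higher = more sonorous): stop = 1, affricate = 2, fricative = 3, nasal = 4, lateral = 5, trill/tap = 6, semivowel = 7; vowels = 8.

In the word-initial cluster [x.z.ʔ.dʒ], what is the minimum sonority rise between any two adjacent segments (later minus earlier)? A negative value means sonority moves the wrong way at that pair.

-2

/x/: fricative = 3.
/z/: fricative = 3.
/ʔ/: stop = 1.
/dʒ/: affricate = 2.
/x/→/z/: change +0.
/z/→/ʔ/: change -2.
/ʔ/→/dʒ/: change +1.
Minimum = -2.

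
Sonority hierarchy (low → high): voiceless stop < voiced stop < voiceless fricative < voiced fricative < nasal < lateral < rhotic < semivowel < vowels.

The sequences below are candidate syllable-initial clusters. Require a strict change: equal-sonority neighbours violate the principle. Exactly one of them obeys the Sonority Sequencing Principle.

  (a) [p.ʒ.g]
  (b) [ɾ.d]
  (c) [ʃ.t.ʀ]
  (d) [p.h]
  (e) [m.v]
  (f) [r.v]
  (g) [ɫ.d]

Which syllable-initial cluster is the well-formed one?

d

(a) sonority 1-4-2: ill-formed.
(b) sonority 7-2: ill-formed.
(c) sonority 3-1-7: ill-formed.
(d) sonority 1-3: well-formed.
(e) sonority 5-4: ill-formed.
(f) sonority 7-4: ill-formed.
(g) sonority 6-2: ill-formed.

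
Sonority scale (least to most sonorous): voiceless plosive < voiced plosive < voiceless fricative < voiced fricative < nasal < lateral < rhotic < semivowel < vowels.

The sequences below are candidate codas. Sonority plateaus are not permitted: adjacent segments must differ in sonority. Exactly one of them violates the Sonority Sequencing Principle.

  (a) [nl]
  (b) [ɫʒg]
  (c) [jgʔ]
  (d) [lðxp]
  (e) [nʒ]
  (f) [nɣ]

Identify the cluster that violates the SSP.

(a) sonority 5-6: ill-formed.
(b) sonority 6-4-2: well-formed.
(c) sonority 8-2-1: well-formed.
(d) sonority 6-4-3-1: well-formed.
(e) sonority 5-4: well-formed.
(f) sonority 5-4: well-formed.

a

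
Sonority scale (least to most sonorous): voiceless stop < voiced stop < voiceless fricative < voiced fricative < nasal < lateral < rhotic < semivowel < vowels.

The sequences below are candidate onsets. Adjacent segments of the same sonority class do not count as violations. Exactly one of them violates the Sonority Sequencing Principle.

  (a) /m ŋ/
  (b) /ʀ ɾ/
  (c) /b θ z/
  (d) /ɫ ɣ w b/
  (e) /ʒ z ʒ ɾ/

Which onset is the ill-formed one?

(a) /m ŋ/: profile 5-5 — obeys.
(b) /ʀ ɾ/: profile 7-7 — obeys.
(c) /b θ z/: profile 2-3-4 — obeys.
(d) /ɫ ɣ w b/: profile 6-4-8-2 — violates.
(e) /ʒ z ʒ ɾ/: profile 4-4-4-7 — obeys.

d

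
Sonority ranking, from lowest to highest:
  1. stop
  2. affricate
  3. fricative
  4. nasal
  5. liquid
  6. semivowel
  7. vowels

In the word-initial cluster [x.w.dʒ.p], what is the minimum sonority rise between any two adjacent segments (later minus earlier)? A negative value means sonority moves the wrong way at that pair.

/x/ — fricative, sonority 3.
/w/ — semivowel, sonority 6.
/dʒ/ — affricate, sonority 2.
/p/ — stop, sonority 1.
/x/→/w/: change +3.
/w/→/dʒ/: change -4.
/dʒ/→/p/: change -1.
Minimum = -4.

-4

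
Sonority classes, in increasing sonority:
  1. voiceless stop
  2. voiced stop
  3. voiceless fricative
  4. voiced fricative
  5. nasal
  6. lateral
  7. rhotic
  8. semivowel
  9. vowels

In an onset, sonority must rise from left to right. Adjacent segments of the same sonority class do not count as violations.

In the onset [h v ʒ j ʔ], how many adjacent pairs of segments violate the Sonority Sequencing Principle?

/h/ — voiceless fricative, sonority 3.
/v/ — voiced fricative, sonority 4.
/ʒ/ — voiced fricative, sonority 4.
/j/ — semivowel, sonority 8.
/ʔ/ — voiceless stop, sonority 1.
/h/→/v/: 3→4 (rises) — ok.
/v/→/ʒ/: 4→4 (plateau, allowed) — ok.
/ʒ/→/j/: 4→8 (rises) — ok.
/j/→/ʔ/: 8→1 (does not rise) — violation.

1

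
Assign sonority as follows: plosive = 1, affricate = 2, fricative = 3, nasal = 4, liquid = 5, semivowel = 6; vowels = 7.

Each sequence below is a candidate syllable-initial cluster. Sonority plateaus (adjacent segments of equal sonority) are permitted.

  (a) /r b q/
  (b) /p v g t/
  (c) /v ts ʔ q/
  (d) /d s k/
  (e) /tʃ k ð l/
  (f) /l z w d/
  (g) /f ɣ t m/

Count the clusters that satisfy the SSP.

0

(a) 5-1-1 → violates
(b) 1-3-1-1 → violates
(c) 3-2-1-1 → violates
(d) 1-3-1 → violates
(e) 2-1-3-5 → violates
(f) 5-3-6-1 → violates
(g) 3-3-1-4 → violates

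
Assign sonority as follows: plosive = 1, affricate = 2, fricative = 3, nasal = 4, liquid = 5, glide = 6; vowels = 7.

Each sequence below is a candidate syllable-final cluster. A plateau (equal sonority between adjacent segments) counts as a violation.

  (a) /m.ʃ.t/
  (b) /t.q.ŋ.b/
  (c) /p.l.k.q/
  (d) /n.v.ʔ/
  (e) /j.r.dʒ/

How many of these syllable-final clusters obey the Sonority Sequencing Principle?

3

(a) sonority 4-3-1: well-formed.
(b) sonority 1-1-4-1: ill-formed.
(c) sonority 1-5-1-1: ill-formed.
(d) sonority 4-3-1: well-formed.
(e) sonority 6-5-2: well-formed.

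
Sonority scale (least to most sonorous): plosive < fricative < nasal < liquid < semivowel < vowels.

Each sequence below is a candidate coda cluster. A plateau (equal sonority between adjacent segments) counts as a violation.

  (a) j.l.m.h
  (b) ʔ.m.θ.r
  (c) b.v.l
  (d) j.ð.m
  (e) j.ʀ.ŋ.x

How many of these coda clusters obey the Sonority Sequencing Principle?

2

(a) sonority 5-4-3-2: well-formed.
(b) sonority 1-3-2-4: ill-formed.
(c) sonority 1-2-4: ill-formed.
(d) sonority 5-2-3: ill-formed.
(e) sonority 5-4-3-2: well-formed.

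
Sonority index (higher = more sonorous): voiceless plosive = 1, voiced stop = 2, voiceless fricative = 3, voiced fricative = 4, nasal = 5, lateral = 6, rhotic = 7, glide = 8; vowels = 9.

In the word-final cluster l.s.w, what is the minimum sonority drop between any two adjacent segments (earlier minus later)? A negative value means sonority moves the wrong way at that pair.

-5

/l/ is a lateral (sonority 6).
/s/ is a voiceless fricative (sonority 3).
/w/ is a glide (sonority 8).
/l/→/s/: change +3.
/s/→/w/: change -5.
Minimum = -5.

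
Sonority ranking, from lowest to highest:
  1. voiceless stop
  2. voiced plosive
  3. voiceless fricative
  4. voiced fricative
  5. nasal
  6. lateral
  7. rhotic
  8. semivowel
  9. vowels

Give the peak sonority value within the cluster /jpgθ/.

/j/ is a semivowel (sonority 8).
/p/ is a voiceless stop (sonority 1).
/g/ is a voiced plosive (sonority 2).
/θ/ is a voiceless fricative (sonority 3).
The maximum is 8.

8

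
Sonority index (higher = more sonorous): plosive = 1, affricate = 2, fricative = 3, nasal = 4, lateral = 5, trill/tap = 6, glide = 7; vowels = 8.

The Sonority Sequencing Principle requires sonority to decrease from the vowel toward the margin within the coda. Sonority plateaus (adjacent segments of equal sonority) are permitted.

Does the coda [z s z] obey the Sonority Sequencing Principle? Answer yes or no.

yes

/z/ — fricative, sonority 3.
/s/ — fricative, sonority 3.
/z/ — fricative, sonority 3.
The profile 3-3-3 is non-increasing (plateaus allowed), so the coda satisfies the SSP.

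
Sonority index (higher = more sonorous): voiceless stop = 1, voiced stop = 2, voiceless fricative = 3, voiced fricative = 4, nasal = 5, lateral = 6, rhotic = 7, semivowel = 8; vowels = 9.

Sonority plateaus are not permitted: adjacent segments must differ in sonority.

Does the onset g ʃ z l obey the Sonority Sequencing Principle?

/g/: voiced stop = 2.
/ʃ/: voiceless fricative = 3.
/z/: voiced fricative = 4.
/l/: lateral = 6.
The profile 2-3-4-6 strictly rises, so the onset satisfies the SSP.

yes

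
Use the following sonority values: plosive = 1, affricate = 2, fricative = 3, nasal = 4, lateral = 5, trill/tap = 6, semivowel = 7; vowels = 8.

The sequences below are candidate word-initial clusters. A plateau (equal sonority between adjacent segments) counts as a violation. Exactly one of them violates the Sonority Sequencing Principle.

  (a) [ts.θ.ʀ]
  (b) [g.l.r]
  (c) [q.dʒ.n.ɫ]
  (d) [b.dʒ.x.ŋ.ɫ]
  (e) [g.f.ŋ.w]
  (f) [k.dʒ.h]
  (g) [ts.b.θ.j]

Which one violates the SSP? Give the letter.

(a) [ts.θ.ʀ]: profile 2-3-6 — obeys.
(b) [g.l.r]: profile 1-5-6 — obeys.
(c) [q.dʒ.n.ɫ]: profile 1-2-4-5 — obeys.
(d) [b.dʒ.x.ŋ.ɫ]: profile 1-2-3-4-5 — obeys.
(e) [g.f.ŋ.w]: profile 1-3-4-7 — obeys.
(f) [k.dʒ.h]: profile 1-2-3 — obeys.
(g) [ts.b.θ.j]: profile 2-1-3-7 — violates.

g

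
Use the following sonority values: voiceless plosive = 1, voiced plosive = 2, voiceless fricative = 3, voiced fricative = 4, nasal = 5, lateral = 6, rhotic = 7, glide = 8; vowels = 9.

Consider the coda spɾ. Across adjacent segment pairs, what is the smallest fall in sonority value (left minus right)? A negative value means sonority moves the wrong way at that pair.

/s/ — voiceless fricative, sonority 3.
/p/ — voiceless plosive, sonority 1.
/ɾ/ — rhotic, sonority 7.
/s/→/p/: change +2.
/p/→/ɾ/: change -6.
Minimum = -6.

-6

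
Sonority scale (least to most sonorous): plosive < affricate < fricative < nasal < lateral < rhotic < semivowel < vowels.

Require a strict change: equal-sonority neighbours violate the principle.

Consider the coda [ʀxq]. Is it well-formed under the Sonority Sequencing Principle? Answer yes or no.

/ʀ/: rhotic = 6.
/x/: fricative = 3.
/q/: plosive = 1.
The profile 6-3-1 strictly falls, so the coda satisfies the SSP.

yes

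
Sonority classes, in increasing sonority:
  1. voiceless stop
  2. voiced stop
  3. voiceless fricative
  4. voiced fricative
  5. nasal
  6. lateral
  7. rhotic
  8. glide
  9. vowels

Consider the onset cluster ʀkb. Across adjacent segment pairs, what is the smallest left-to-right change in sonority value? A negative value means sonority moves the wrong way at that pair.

-6

/ʀ/ — rhotic, sonority 7.
/k/ — voiceless stop, sonority 1.
/b/ — voiced stop, sonority 2.
/ʀ/→/k/: change -6.
/k/→/b/: change +1.
Minimum = -6.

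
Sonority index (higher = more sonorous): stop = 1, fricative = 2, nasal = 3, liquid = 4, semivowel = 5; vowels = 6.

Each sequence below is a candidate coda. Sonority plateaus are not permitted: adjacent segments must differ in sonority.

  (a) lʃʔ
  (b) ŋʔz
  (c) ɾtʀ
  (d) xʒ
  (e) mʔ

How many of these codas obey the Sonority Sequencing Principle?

(a) 4-2-1 → obeys
(b) 3-1-2 → violates
(c) 4-1-4 → violates
(d) 2-2 → violates
(e) 3-1 → obeys

2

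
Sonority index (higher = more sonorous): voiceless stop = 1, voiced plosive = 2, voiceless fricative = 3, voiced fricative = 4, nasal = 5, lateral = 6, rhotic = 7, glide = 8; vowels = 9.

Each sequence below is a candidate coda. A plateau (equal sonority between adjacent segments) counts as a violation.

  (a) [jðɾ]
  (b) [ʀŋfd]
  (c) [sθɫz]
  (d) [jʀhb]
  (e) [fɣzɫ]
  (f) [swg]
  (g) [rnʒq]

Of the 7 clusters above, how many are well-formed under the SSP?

(a) sonority 8-4-7: ill-formed.
(b) sonority 7-5-3-2: well-formed.
(c) sonority 3-3-6-4: ill-formed.
(d) sonority 8-7-3-2: well-formed.
(e) sonority 3-4-4-6: ill-formed.
(f) sonority 3-8-2: ill-formed.
(g) sonority 7-5-4-1: well-formed.

3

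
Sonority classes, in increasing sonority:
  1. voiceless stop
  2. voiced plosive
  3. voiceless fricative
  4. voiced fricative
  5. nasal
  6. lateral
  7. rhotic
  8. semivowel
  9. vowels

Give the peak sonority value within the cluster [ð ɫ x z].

/ð/ is a voiced fricative (sonority 4).
/ɫ/ is a lateral (sonority 6).
/x/ is a voiceless fricative (sonority 3).
/z/ is a voiced fricative (sonority 4).
The maximum is 6.

6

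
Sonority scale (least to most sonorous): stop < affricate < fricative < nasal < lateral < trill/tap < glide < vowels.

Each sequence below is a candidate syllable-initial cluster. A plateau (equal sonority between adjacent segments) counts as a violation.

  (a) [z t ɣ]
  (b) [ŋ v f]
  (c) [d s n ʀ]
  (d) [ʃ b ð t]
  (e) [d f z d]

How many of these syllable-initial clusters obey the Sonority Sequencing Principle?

(a) 3-1-3 → violates
(b) 4-3-3 → violates
(c) 1-3-4-6 → obeys
(d) 3-1-3-1 → violates
(e) 1-3-3-1 → violates

1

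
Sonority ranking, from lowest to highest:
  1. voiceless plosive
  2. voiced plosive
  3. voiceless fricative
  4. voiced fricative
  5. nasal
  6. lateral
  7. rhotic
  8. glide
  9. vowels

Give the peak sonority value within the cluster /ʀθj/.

8

/ʀ/ — rhotic, sonority 7.
/θ/ — voiceless fricative, sonority 3.
/j/ — glide, sonority 8.
The maximum is 8.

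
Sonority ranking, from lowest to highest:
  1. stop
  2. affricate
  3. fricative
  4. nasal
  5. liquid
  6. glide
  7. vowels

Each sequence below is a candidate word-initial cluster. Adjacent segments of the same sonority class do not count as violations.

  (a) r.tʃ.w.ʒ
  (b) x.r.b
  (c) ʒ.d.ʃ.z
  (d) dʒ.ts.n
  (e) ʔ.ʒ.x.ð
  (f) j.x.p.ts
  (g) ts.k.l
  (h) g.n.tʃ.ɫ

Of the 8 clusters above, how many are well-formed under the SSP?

2

(a) 5-2-6-3 → violates
(b) 3-5-1 → violates
(c) 3-1-3-3 → violates
(d) 2-2-4 → obeys
(e) 1-3-3-3 → obeys
(f) 6-3-1-2 → violates
(g) 2-1-5 → violates
(h) 1-4-2-5 → violates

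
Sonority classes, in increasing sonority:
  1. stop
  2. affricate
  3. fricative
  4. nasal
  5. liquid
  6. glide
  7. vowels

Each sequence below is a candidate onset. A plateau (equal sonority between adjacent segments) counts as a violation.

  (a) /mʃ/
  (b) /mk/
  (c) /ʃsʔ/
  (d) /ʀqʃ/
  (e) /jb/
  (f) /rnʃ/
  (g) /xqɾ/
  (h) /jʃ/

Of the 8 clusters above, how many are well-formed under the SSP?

0

(a) /mʃ/: profile 4-3 — violates.
(b) /mk/: profile 4-1 — violates.
(c) /ʃsʔ/: profile 3-3-1 — violates.
(d) /ʀqʃ/: profile 5-1-3 — violates.
(e) /jb/: profile 6-1 — violates.
(f) /rnʃ/: profile 5-4-3 — violates.
(g) /xqɾ/: profile 3-1-5 — violates.
(h) /jʃ/: profile 6-3 — violates.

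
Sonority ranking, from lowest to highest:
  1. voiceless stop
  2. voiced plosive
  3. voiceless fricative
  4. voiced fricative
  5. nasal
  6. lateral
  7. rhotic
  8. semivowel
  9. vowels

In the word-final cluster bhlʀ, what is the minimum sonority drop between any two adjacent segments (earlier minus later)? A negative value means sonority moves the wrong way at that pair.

-3

/b/ — voiced plosive, sonority 2.
/h/ — voiceless fricative, sonority 3.
/l/ — lateral, sonority 6.
/ʀ/ — rhotic, sonority 7.
/b/→/h/: change -1.
/h/→/l/: change -3.
/l/→/ʀ/: change -1.
Minimum = -3.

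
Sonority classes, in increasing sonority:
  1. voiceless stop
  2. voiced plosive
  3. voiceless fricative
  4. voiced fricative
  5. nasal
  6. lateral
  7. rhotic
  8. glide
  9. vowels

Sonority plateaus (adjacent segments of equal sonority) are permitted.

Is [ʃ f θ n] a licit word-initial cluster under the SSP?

/ʃ/: voiceless fricative = 3.
/f/: voiceless fricative = 3.
/θ/: voiceless fricative = 3.
/n/: nasal = 5.
The profile 3-3-3-5 is non-decreasing (plateaus allowed), so the word-initial cluster satisfies the SSP.

yes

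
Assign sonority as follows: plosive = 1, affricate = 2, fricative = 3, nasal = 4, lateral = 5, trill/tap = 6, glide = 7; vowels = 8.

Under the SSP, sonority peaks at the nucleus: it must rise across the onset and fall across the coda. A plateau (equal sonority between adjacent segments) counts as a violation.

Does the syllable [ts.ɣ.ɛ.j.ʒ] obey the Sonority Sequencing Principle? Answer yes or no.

Onset: /ts/ is an affricate (sonority 2), /ɣ/ is a fricative (sonority 3); then the nucleus /ɛ/ (sonority 8).
Onset profile 2-3-8 — rises to the nucleus.
Coda: /j/ is a glide (sonority 7), /ʒ/ is a fricative (sonority 3).
Coda profile 8-7-3 — falls from the nucleus.

yes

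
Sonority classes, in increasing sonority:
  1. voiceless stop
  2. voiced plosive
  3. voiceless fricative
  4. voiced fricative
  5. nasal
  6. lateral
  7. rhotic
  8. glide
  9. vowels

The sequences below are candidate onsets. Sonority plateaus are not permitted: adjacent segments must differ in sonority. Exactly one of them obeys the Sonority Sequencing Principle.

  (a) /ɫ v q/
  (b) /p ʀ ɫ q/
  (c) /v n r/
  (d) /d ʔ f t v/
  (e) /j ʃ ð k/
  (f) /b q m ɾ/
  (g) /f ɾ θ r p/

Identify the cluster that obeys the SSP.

c

(a) sonority 6-4-1: ill-formed.
(b) sonority 1-7-6-1: ill-formed.
(c) sonority 4-5-7: well-formed.
(d) sonority 2-1-3-1-4: ill-formed.
(e) sonority 8-3-4-1: ill-formed.
(f) sonority 2-1-5-7: ill-formed.
(g) sonority 3-7-3-7-1: ill-formed.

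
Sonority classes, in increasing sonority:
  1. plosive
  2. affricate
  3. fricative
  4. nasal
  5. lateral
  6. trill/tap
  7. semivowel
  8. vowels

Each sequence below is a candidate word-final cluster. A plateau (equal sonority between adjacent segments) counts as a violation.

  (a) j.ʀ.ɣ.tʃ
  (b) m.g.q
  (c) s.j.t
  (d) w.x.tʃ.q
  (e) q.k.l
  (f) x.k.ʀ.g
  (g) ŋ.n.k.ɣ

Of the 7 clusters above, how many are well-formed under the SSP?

(a) 7-6-3-2 → obeys
(b) 4-1-1 → violates
(c) 3-7-1 → violates
(d) 7-3-2-1 → obeys
(e) 1-1-5 → violates
(f) 3-1-6-1 → violates
(g) 4-4-1-3 → violates

2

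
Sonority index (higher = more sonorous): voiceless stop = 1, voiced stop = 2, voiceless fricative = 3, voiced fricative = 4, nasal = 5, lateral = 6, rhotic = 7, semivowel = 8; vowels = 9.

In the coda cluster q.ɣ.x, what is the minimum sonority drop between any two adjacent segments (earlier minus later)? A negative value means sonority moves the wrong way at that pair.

/q/ — voiceless stop, sonority 1.
/ɣ/ — voiced fricative, sonority 4.
/x/ — voiceless fricative, sonority 3.
/q/→/ɣ/: change -3.
/ɣ/→/x/: change +1.
Minimum = -3.

-3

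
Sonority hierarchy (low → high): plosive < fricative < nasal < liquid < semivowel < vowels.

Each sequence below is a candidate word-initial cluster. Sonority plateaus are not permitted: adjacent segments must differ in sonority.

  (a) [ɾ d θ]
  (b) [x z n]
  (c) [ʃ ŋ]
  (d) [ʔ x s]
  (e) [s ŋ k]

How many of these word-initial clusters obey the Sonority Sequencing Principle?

(a) 4-1-2 → violates
(b) 2-2-3 → violates
(c) 2-3 → obeys
(d) 1-2-2 → violates
(e) 2-3-1 → violates

1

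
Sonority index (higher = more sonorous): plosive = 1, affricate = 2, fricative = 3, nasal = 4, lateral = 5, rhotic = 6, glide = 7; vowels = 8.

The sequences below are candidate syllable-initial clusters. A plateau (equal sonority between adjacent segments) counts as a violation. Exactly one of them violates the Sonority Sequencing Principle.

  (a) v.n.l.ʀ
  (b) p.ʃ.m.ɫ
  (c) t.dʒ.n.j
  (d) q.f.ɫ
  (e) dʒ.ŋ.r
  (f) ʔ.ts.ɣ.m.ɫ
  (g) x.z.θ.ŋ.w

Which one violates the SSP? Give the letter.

(a) v.n.l.ʀ: profile 3-4-5-6 — obeys.
(b) p.ʃ.m.ɫ: profile 1-3-4-5 — obeys.
(c) t.dʒ.n.j: profile 1-2-4-7 — obeys.
(d) q.f.ɫ: profile 1-3-5 — obeys.
(e) dʒ.ŋ.r: profile 2-4-6 — obeys.
(f) ʔ.ts.ɣ.m.ɫ: profile 1-2-3-4-5 — obeys.
(g) x.z.θ.ŋ.w: profile 3-3-3-4-7 — violates.

g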